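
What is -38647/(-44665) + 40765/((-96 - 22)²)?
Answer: 2358889553/621915460 ≈ 3.7929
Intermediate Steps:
-38647/(-44665) + 40765/((-96 - 22)²) = -38647*(-1/44665) + 40765/((-118)²) = 38647/44665 + 40765/13924 = 2358889553/621915460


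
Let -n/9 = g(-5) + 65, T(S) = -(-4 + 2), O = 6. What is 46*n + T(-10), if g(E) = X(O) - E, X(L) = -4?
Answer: -27322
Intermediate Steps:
T(S) = 2 (T(S) = -1*(-2) = 2)
g(E) = -4 - E
n = -594 (n = -9*((-4 - 1*(-5)) + 65) = -9*((-4 + 5) + 65) = -9*(1 + 65) = -9*66 = -594)
46*n + T(-10) = 46*(-594) + 2 = -27324 + 2 = -27322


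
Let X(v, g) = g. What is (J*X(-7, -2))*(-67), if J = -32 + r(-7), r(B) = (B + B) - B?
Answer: -5226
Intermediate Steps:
r(B) = B (r(B) = 2*B - B = B)
J = -39 (J = -32 - 7 = -39)
(J*X(-7, -2))*(-67) = -39*(-2)*(-67) = 78*(-67) = -5226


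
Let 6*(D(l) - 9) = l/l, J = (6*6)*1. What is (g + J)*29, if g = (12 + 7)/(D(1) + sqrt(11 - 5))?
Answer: 3114426/2809 - 19836*sqrt(6)/2809 ≈ 1091.4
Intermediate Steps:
J = 36 (J = 36*1 = 36)
D(l) = 55/6 (D(l) = 9 + (l/l)/6 = 9 + (1/6)*1 = 9 + 1/6 = 55/6)
g = 19/(55/6 + sqrt(6)) (g = (12 + 7)/(55/6 + sqrt(11 - 5)) = 19/(55/6 + sqrt(6)) ≈ 1.6357)
(g + J)*29 = ((6270/2809 - 684*sqrt(6)/2809) + 36)*29 = (107394/2809 - 684*sqrt(6)/2809)*29 = 3114426/2809 - 19836*sqrt(6)/2809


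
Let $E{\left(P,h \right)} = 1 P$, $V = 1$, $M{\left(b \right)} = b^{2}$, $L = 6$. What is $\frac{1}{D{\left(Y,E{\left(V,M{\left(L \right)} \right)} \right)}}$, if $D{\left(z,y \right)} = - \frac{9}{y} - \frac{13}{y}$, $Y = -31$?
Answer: $- \frac{1}{22} \approx -0.045455$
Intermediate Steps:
$E{\left(P,h \right)} = P$
$D{\left(z,y \right)} = - \frac{22}{y}$
$\frac{1}{D{\left(Y,E{\left(V,M{\left(L \right)} \right)} \right)}} = \frac{1}{\left(-22\right) 1^{-1}} = \frac{1}{\left(-22\right) 1} = \frac{1}{-22} = - \frac{1}{22}$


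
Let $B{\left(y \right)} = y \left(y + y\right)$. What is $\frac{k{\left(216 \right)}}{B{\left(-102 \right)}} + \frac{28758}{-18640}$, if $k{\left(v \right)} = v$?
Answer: $- \frac{4127571}{2693480} \approx -1.5324$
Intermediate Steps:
$B{\left(y \right)} = 2 y^{2}$ ($B{\left(y \right)} = y 2 y = 2 y^{2}$)
$\frac{k{\left(216 \right)}}{B{\left(-102 \right)}} + \frac{28758}{-18640} = \frac{216}{2 \left(-102\right)^{2}} + \frac{28758}{-18640} = \frac{216}{2 \cdot 10404} + 28758 \left(- \frac{1}{18640}\right) = \frac{216}{20808} - \frac{14379}{9320} = 216 \cdot \frac{1}{20808} - \frac{14379}{9320} = \frac{3}{289} - \frac{14379}{9320} = - \frac{4127571}{2693480}$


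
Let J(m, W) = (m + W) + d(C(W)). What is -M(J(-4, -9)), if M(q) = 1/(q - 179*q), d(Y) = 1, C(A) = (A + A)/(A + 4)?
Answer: -1/2136 ≈ -0.00046816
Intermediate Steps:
C(A) = 2*A/(4 + A) (C(A) = (2*A)/(4 + A) = 2*A/(4 + A))
J(m, W) = 1 + W + m (J(m, W) = (m + W) + 1 = (W + m) + 1 = 1 + W + m)
M(q) = -1/(178*q) (M(q) = 1/(-178*q) = -1/(178*q))
-M(J(-4, -9)) = -(-1)/(178*(1 - 9 - 4)) = -(-1)/(178*(-12)) = -(-1)*(-1)/(178*12) = -1*1/2136 = -1/2136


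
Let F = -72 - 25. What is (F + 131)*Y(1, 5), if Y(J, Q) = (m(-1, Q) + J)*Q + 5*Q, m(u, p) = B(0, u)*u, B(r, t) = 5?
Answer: 170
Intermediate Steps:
F = -97
m(u, p) = 5*u
Y(J, Q) = 5*Q + Q*(-5 + J) (Y(J, Q) = (5*(-1) + J)*Q + 5*Q = (-5 + J)*Q + 5*Q = Q*(-5 + J) + 5*Q = 5*Q + Q*(-5 + J))
(F + 131)*Y(1, 5) = (-97 + 131)*(1*5) = 34*5 = 170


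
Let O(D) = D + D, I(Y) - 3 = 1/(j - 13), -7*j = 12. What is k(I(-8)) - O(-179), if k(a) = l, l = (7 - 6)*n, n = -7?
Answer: 351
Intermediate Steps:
j = -12/7 (j = -⅐*12 = -12/7 ≈ -1.7143)
I(Y) = 302/103 (I(Y) = 3 + 1/(-12/7 - 13) = 3 + 1/(-103/7) = 3 - 7/103 = 302/103)
l = -7 (l = (7 - 6)*(-7) = 1*(-7) = -7)
O(D) = 2*D
k(a) = -7
k(I(-8)) - O(-179) = -7 - 2*(-179) = -7 - 1*(-358) = -7 + 358 = 351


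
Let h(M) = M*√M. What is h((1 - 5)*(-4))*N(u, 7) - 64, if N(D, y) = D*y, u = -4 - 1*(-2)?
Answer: -960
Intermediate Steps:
u = -2 (u = -4 + 2 = -2)
h(M) = M^(3/2)
h((1 - 5)*(-4))*N(u, 7) - 64 = ((1 - 5)*(-4))^(3/2)*(-2*7) - 64 = (-4*(-4))^(3/2)*(-14) - 64 = 16^(3/2)*(-14) - 64 = 64*(-14) - 64 = -896 - 64 = -960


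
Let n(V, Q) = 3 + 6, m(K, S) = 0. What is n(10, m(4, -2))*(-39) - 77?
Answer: -428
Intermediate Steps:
n(V, Q) = 9
n(10, m(4, -2))*(-39) - 77 = 9*(-39) - 77 = -351 - 77 = -428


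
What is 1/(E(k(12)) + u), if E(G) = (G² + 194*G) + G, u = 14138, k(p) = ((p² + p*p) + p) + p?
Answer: 1/172322 ≈ 5.8031e-6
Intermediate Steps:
k(p) = 2*p + 2*p² (k(p) = ((p² + p²) + p) + p = (2*p² + p) + p = (p + 2*p²) + p = 2*p + 2*p²)
E(G) = G² + 195*G
1/(E(k(12)) + u) = 1/((2*12*(1 + 12))*(195 + 2*12*(1 + 12)) + 14138) = 1/((2*12*13)*(195 + 2*12*13) + 14138) = 1/(312*(195 + 312) + 14138) = 1/(312*507 + 14138) = 1/(158184 + 14138) = 1/172322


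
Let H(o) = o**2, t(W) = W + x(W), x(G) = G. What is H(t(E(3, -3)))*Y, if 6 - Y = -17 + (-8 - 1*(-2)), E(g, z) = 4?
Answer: 1856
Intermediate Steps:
t(W) = 2*W (t(W) = W + W = 2*W)
Y = 29 (Y = 6 - (-17 + (-8 - 1*(-2))) = 6 - (-17 + (-8 + 2)) = 6 - (-17 - 6) = 6 - 1*(-23) = 6 + 23 = 29)
H(t(E(3, -3)))*Y = (2*4)**2*29 = 8**2*29 = 64*29 = 1856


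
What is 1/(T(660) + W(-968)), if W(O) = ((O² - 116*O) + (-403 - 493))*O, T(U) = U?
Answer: -1/1014866028 ≈ -9.8535e-10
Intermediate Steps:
W(O) = O*(-896 + O² - 116*O) (W(O) = ((O² - 116*O) - 896)*O = (-896 + O² - 116*O)*O = O*(-896 + O² - 116*O))
1/(T(660) + W(-968)) = 1/(660 - 968*(-896 + (-968)² - 116*(-968))) = 1/(660 - 968*(-896 + 937024 + 112288)) = 1/(660 - 968*1048416) = 1/(660 - 1014866688) = 1/(-1014866028) = -1/1014866028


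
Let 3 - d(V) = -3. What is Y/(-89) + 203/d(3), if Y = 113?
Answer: 17389/534 ≈ 32.564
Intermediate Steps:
d(V) = 6 (d(V) = 3 - 1*(-3) = 3 + 3 = 6)
Y/(-89) + 203/d(3) = 113/(-89) + 203/6 = 113*(-1/89) + 203*(⅙) = -113/89 + 203/6 = 17389/534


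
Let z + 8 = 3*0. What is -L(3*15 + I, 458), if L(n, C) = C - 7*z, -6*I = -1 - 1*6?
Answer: -514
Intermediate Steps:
z = -8 (z = -8 + 3*0 = -8 + 0 = -8)
I = 7/6 (I = -(-1 - 1*6)/6 = -(-1 - 6)/6 = -⅙*(-7) = 7/6 ≈ 1.1667)
L(n, C) = 56 + C (L(n, C) = C - 7*(-8) = C + 56 = 56 + C)
-L(3*15 + I, 458) = -(56 + 458) = -1*514 = -514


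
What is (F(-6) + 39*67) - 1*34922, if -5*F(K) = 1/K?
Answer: -969269/30 ≈ -32309.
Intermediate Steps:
F(K) = -1/(5*K)
(F(-6) + 39*67) - 1*34922 = (-1/5/(-6) + 39*67) - 1*34922 = (-1/5*(-1/6) + 2613) - 34922 = (1/30 + 2613) - 34922 = 78391/30 - 34922 = -969269/30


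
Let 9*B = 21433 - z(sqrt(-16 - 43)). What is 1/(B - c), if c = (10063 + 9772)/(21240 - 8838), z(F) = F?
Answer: 122014344426/290375277743359 + 5696652*I*sqrt(59)/290375277743359 ≈ 0.0004202 + 1.5069e-7*I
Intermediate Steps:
c = 19835/12402 ≈ 1.5993
B = 21433/9 - I*sqrt(59)/9 (B = (21433 - sqrt(-16 - 43))/9 = (21433 - sqrt(-59))/9 = (21433 - I*sqrt(59))/9 = 21433/9 - I*sqrt(59)/9 ≈ 2381.4 - 0.85346*I)
1/(B - c) = 1/((21433/9 - I*sqrt(59)/9) - 1*19835/12402) = 1/((21433/9 - I*sqrt(59)/9) - 19835/12402) = 1/(29514839/12402 - I*sqrt(59)/9)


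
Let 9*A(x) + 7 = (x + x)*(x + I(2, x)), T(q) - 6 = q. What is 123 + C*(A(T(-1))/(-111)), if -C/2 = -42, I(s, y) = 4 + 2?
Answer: 38075/333 ≈ 114.34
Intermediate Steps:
T(q) = 6 + q
I(s, y) = 6
C = 84 (C = -2*(-42) = 84)
A(x) = -7/9 + 2*x*(6 + x)/9 (A(x) = -7/9 + ((x + x)*(x + 6))/9 = -7/9 + ((2*x)*(6 + x))/9 = -7/9 + (2*x*(6 + x))/9 = -7/9 + 2*x*(6 + x)/9)
123 + C*(A(T(-1))/(-111)) = 123 + 84*((-7/9 + 2*(6 - 1)²/9 + 4*(6 - 1)/3)/(-111)) = 123 + 84*((-7/9 + (2/9)*5² + (4/3)*5)*(-1/111)) = 123 + 84*((-7/9 + (2/9)*25 + 20/3)*(-1/111)) = 123 + 84*((-7/9 + 50/9 + 20/3)*(-1/111)) = 123 + 84*((103/9)*(-1/111)) = 123 + 84*(-103/999) = 123 - 2884/333 = 38075/333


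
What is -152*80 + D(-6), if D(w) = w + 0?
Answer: -12166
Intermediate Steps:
D(w) = w
-152*80 + D(-6) = -152*80 - 6 = -12160 - 6 = -12166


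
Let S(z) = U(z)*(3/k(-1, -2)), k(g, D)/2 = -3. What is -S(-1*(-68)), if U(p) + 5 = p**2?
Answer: 4619/2 ≈ 2309.5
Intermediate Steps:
k(g, D) = -6 (k(g, D) = 2*(-3) = -6)
U(p) = -5 + p**2
S(z) = 5/2 - z**2/2 (S(z) = (-5 + z**2)*(3/(-6)) = (-5 + z**2)*(3*(-1/6)) = (-5 + z**2)*(-1/2) = 5/2 - z**2/2)
-S(-1*(-68)) = -(5/2 - (-1*(-68))**2/2) = -(5/2 - 1/2*68**2) = -(5/2 - 1/2*4624) = -(5/2 - 2312) = -1*(-4619/2) = 4619/2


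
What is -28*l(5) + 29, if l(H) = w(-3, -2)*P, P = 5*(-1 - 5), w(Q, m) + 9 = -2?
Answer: -9211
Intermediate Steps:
w(Q, m) = -11 (w(Q, m) = -9 - 2 = -11)
P = -30 (P = 5*(-6) = -30)
l(H) = 330 (l(H) = -11*(-30) = 330)
-28*l(5) + 29 = -28*330 + 29 = -9240 + 29 = -9211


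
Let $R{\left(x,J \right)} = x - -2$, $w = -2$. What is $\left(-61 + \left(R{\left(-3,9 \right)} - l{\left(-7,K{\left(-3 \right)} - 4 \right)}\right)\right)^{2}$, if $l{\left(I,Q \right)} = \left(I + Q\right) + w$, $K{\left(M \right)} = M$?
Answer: $2116$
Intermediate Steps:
$R{\left(x,J \right)} = 2 + x$ ($R{\left(x,J \right)} = x + 2 = 2 + x$)
$l{\left(I,Q \right)} = -2 + I + Q$ ($l{\left(I,Q \right)} = \left(I + Q\right) - 2 = -2 + I + Q$)
$\left(-61 + \left(R{\left(-3,9 \right)} - l{\left(-7,K{\left(-3 \right)} - 4 \right)}\right)\right)^{2} = \left(-61 + \left(\left(2 - 3\right) - \left(-2 - 7 - 7\right)\right)\right)^{2} = \left(-61 - -15\right)^{2} = \left(-61 + \left(-1 + 16\right)\right)^{2} = \left(-61 + 15\right)^{2} = \left(-46\right)^{2} = 2116$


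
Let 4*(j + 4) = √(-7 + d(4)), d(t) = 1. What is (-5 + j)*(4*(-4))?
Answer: 144 - 4*I*√6 ≈ 144.0 - 9.798*I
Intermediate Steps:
j = -4 + I*√6/4 (j = -4 + √(-7 + 1)/4 = -4 + √(-6)/4 = -4 + (I*√6)/4 = -4 + I*√6/4 ≈ -4.0 + 0.61237*I)
(-5 + j)*(4*(-4)) = (-5 + (-4 + I*√6/4))*(4*(-4)) = (-9 + I*√6/4)*(-16) = 144 - 4*I*√6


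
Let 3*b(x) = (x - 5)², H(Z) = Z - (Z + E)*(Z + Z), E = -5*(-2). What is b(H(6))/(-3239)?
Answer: -36481/9717 ≈ -3.7543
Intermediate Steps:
E = 10
H(Z) = Z - 2*Z*(10 + Z) (H(Z) = Z - (Z + 10)*(Z + Z) = Z - (10 + Z)*2*Z = Z - 2*Z*(10 + Z))
b(x) = (-5 + x)²/3 (b(x) = (x - 5)²/3 = (-5 + x)²/3)
b(H(6))/(-3239) = ((-5 - 1*6*(19 + 2*6))²/3)/(-3239) = ((-5 - 1*6*(19 + 12))²/3)*(-1/3239) = ((-5 - 1*6*31)²/3)*(-1/3239) = ((-5 - 186)²/3)*(-1/3239) = ((⅓)*(-191)²)*(-1/3239) = ((⅓)*36481)*(-1/3239) = (36481/3)*(-1/3239) = -36481/9717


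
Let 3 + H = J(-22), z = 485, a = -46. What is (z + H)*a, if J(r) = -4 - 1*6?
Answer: -21712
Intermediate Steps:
J(r) = -10 (J(r) = -4 - 6 = -10)
H = -13 (H = -3 - 10 = -13)
(z + H)*a = (485 - 13)*(-46) = 472*(-46) = -21712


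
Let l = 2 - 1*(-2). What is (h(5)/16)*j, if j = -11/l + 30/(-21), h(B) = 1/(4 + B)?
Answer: -13/448 ≈ -0.029018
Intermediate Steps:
l = 4 (l = 2 + 2 = 4)
j = -117/28 (j = -11/4 + 30/(-21) = -11*1/4 + 30*(-1/21) = -11/4 - 10/7 = -117/28 ≈ -4.1786)
(h(5)/16)*j = (1/((4 + 5)*16))*(-117/28) = ((1/16)/9)*(-117/28) = ((1/9)*(1/16))*(-117/28) = (1/144)*(-117/28) = -13/448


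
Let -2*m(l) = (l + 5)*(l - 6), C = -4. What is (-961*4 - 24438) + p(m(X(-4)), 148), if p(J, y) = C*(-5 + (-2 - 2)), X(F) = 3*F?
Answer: -28246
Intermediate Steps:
m(l) = -(-6 + l)*(5 + l)/2 (m(l) = -(l + 5)*(l - 6)/2 = -(5 + l)*(-6 + l)/2 = -(-6 + l)*(5 + l)/2)
p(J, y) = 36 (p(J, y) = -4*(-5 + (-2 - 2)) = -4*(-5 - 4) = -4*(-9) = 36)
(-961*4 - 24438) + p(m(X(-4)), 148) = (-961*4 - 24438) + 36 = (-3844 - 24438) + 36 = -28282 + 36 = -28246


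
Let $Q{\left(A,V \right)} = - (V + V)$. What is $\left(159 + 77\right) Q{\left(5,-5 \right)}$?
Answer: $2360$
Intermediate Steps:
$Q{\left(A,V \right)} = - 2 V$
$\left(159 + 77\right) Q{\left(5,-5 \right)} = \left(159 + 77\right) \left(\left(-2\right) \left(-5\right)\right) = 236 \cdot 10 = 2360$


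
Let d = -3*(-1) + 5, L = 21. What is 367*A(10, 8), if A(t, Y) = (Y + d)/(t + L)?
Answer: 5872/31 ≈ 189.42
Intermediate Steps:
d = 8 (d = 3 + 5 = 8)
A(t, Y) = (8 + Y)/(21 + t) (A(t, Y) = (Y + 8)/(t + 21) = (8 + Y)/(21 + t))
367*A(10, 8) = 367*((8 + 8)/(21 + 10)) = 367*(16/31) = 5872/31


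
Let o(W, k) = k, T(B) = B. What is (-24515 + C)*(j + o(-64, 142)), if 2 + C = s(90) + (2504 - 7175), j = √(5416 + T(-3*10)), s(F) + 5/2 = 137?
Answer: -4125597 - 58107*√5386/2 ≈ -6.2578e+6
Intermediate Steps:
s(F) = 269/2 (s(F) = -5/2 + 137 = 269/2)
j = √5386 (j = √(5416 - 3*10) = √(5416 - 30) = √5386 ≈ 73.389)
C = -9077/2 (C = -2 + (269/2 + (2504 - 7175)) = -2 + (269/2 - 4671) = -2 - 9073/2 = -9077/2 ≈ -4538.5)
(-24515 + C)*(j + o(-64, 142)) = (-24515 - 9077/2)*(√5386 + 142) = -58107*(142 + √5386)/2 = -4125597 - 58107*√5386/2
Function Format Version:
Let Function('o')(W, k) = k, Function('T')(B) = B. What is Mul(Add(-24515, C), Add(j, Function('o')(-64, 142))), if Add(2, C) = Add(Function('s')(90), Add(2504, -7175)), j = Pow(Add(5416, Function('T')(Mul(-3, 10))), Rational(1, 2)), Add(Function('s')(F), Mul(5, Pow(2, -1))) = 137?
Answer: Add(-4125597, Mul(Rational(-58107, 2), Pow(5386, Rational(1, 2)))) ≈ -6.2578e+6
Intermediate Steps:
Function('s')(F) = Rational(269, 2) (Function('s')(F) = Add(Rational(-5, 2), 137) = Rational(269, 2))
j = Pow(5386, Rational(1, 2)) (j = Pow(Add(5416, Mul(-3, 10)), Rational(1, 2)) = Pow(Add(5416, -30), Rational(1, 2)) = Pow(5386, Rational(1, 2)) ≈ 73.389)
C = Rational(-9077, 2) (C = Add(-2, Add(Rational(269, 2), Add(2504, -7175))) = Add(-2, Add(Rational(269, 2), -4671)) = Add(-2, Rational(-9073, 2)) = Rational(-9077, 2) ≈ -4538.5)
Mul(Add(-24515, C), Add(j, Function('o')(-64, 142))) = Mul(Add(-24515, Rational(-9077, 2)), Add(Pow(5386, Rational(1, 2)), 142)) = Mul(Rational(-58107, 2), Add(142, Pow(5386, Rational(1, 2)))) = Add(-4125597, Mul(Rational(-58107, 2), Pow(5386, Rational(1, 2))))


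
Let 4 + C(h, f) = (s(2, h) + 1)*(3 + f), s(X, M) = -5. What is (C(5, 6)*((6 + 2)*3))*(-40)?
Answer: 38400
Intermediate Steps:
C(h, f) = -16 - 4*f (C(h, f) = -4 + (-5 + 1)*(3 + f) = -4 - 4*(3 + f) = -4 + (-12 - 4*f) = -16 - 4*f)
(C(5, 6)*((6 + 2)*3))*(-40) = ((-16 - 4*6)*((6 + 2)*3))*(-40) = ((-16 - 24)*(8*3))*(-40) = -40*24*(-40) = -960*(-40) = 38400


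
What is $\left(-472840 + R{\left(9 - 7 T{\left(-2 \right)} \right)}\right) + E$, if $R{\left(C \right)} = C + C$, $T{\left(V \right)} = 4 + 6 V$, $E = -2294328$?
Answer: $-2767038$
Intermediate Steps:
$R{\left(C \right)} = 2 C$
$\left(-472840 + R{\left(9 - 7 T{\left(-2 \right)} \right)}\right) + E = \left(-472840 + 2 \left(9 - 7 \left(4 + 6 \left(-2\right)\right)\right)\right) - 2294328 = \left(-472840 + 2 \left(9 - 7 \left(4 - 12\right)\right)\right) - 2294328 = \left(-472840 + 2 \left(9 - -56\right)\right) - 2294328 = \left(-472840 + 2 \left(9 + 56\right)\right) - 2294328 = \left(-472840 + 2 \cdot 65\right) - 2294328 = \left(-472840 + 130\right) - 2294328 = -472710 - 2294328 = -2767038$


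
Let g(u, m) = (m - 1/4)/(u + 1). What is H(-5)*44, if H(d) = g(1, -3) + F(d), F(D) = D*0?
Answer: -143/2 ≈ -71.500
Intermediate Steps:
g(u, m) = (-¼ + m)/(1 + u) (g(u, m) = (m - 1*¼)/(1 + u) = (m - ¼)/(1 + u) = (-¼ + m)/(1 + u))
F(D) = 0
H(d) = -13/8 (H(d) = (-¼ - 3)/(1 + 1) + 0 = -13/4/2 + 0 = (½)*(-13/4) + 0 = -13/8 + 0 = -13/8)
H(-5)*44 = -13/8*44 = -143/2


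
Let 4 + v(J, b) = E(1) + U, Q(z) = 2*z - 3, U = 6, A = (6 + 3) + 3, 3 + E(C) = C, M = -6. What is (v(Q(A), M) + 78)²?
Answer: 6084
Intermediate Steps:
E(C) = -3 + C
A = 12 (A = 9 + 3 = 12)
Q(z) = -3 + 2*z
v(J, b) = 0 (v(J, b) = -4 + ((-3 + 1) + 6) = -4 + (-2 + 6) = -4 + 4 = 0)
(v(Q(A), M) + 78)² = (0 + 78)² = 78² = 6084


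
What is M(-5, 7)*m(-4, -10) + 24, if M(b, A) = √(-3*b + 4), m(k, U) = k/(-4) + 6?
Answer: 24 + 7*√19 ≈ 54.512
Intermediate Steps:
m(k, U) = 6 - k/4 (m(k, U) = -k/4 + 6 = 6 - k/4)
M(b, A) = √(4 - 3*b)
M(-5, 7)*m(-4, -10) + 24 = √(4 - 3*(-5))*(6 - ¼*(-4)) + 24 = √(4 + 15)*(6 + 1) + 24 = √19*7 + 24 = 7*√19 + 24 = 24 + 7*√19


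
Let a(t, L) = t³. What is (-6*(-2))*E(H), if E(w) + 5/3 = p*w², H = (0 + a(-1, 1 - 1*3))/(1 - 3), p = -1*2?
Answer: -26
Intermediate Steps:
p = -2
H = ½ (H = (0 + (-1)³)/(1 - 3) = (0 - 1)/(-2) = -1*(-½) = ½ ≈ 0.50000)
E(w) = -5/3 - 2*w²
(-6*(-2))*E(H) = (-6*(-2))*(-5/3 - 2*(½)²) = 12*(-5/3 - 2*¼) = 12*(-5/3 - ½) = 12*(-13/6) = -26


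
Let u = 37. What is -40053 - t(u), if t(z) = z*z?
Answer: -41422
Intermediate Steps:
t(z) = z²
-40053 - t(u) = -40053 - 1*37² = -40053 - 1*1369 = -40053 - 1369 = -41422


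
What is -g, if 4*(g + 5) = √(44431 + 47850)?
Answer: 5 - √92281/4 ≈ -70.944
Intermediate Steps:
g = -5 + √92281/4 (g = -5 + √(44431 + 47850)/4 = -5 + √92281/4 ≈ 70.944)
-g = -(-5 + √92281/4) = 5 - √92281/4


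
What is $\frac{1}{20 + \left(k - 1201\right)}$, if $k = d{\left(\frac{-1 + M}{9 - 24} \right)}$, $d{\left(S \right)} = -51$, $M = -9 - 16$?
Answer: $- \frac{1}{1232} \approx -0.00081169$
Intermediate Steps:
$M = -25$
$k = -51$
$\frac{1}{20 + \left(k - 1201\right)} = \frac{1}{20 - 1252} = \frac{1}{-1232} = - \frac{1}{1232}$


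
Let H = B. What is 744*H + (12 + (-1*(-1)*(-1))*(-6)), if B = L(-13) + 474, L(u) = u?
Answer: 343002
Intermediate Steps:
B = 461 (B = -13 + 474 = 461)
H = 461
744*H + (12 + (-1*(-1)*(-1))*(-6)) = 744*461 + (12 + (-1*(-1)*(-1))*(-6)) = 342984 + (12 + (1*(-1))*(-6)) = 342984 + (12 - 1*(-6)) = 342984 + (12 + 6) = 342984 + 18 = 343002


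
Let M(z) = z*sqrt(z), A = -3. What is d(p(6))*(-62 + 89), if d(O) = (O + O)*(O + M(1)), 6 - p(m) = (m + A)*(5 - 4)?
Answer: 648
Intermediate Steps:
M(z) = z**(3/2)
p(m) = 9 - m (p(m) = 6 - (m - 3)*(5 - 4) = 6 - (-3 + m) = 6 + (3 - m) = 9 - m)
d(O) = 2*O*(1 + O) (d(O) = (O + O)*(O + 1**(3/2)) = (2*O)*(O + 1) = (2*O)*(1 + O) = 2*O*(1 + O))
d(p(6))*(-62 + 89) = (2*(9 - 1*6)*(1 + (9 - 1*6)))*(-62 + 89) = (2*(9 - 6)*(1 + (9 - 6)))*27 = (2*3*(1 + 3))*27 = (2*3*4)*27 = 24*27 = 648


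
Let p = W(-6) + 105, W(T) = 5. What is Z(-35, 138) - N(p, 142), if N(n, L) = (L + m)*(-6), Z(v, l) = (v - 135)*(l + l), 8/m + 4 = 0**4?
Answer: -46080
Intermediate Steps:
m = -2 (m = 8/(-4 + 0**4) = 8/(-4 + 0) = 8/(-4) = 8*(-1/4) = -2)
p = 110 (p = 5 + 105 = 110)
Z(v, l) = 2*l*(-135 + v) (Z(v, l) = (-135 + v)*(2*l) = 2*l*(-135 + v))
N(n, L) = 12 - 6*L (N(n, L) = (L - 2)*(-6) = (-2 + L)*(-6) = 12 - 6*L)
Z(-35, 138) - N(p, 142) = 2*138*(-135 - 35) - (12 - 6*142) = 2*138*(-170) - (12 - 852) = -46920 - 1*(-840) = -46920 + 840 = -46080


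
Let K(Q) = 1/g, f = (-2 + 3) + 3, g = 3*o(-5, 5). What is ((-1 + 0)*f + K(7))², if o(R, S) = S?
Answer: 3481/225 ≈ 15.471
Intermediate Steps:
g = 15 (g = 3*5 = 15)
f = 4 (f = 1 + 3 = 4)
K(Q) = 1/15
((-1 + 0)*f + K(7))² = ((-1 + 0)*4 + 1/15)² = (-1*4 + 1/15)² = (-4 + 1/15)² = (-59/15)² = 3481/225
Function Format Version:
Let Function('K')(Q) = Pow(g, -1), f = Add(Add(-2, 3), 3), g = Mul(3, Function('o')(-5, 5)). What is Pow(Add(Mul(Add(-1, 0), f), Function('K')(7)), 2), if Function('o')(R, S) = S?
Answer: Rational(3481, 225) ≈ 15.471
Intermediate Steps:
g = 15 (g = Mul(3, 5) = 15)
f = 4 (f = Add(1, 3) = 4)
Function('K')(Q) = Rational(1, 15) (Function('K')(Q) = Pow(15, -1) = Rational(1, 15))
Pow(Add(Mul(Add(-1, 0), f), Function('K')(7)), 2) = Pow(Add(Mul(Add(-1, 0), 4), Rational(1, 15)), 2) = Pow(Add(Mul(-1, 4), Rational(1, 15)), 2) = Pow(Add(-4, Rational(1, 15)), 2) = Pow(Rational(-59, 15), 2) = Rational(3481, 225)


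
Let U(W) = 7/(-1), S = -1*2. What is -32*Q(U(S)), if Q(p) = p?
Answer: 224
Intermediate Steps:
S = -2
U(W) = -7 (U(W) = 7*(-1) = -7)
-32*Q(U(S)) = -32*(-7) = 224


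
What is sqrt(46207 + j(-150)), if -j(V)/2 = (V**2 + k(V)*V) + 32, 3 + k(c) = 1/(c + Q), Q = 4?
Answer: sqrt(1283997)/73 ≈ 15.522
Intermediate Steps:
k(c) = -3 + 1/(4 + c) (k(c) = -3 + 1/(c + 4) = -3 + 1/(4 + c))
j(V) = -64 - 2*V**2 - 2*V*(-11 - 3*V)/(4 + V) (j(V) = -2*((V**2 + ((-11 - 3*V)/(4 + V))*V) + 32) = -2*((V**2 + V*(-11 - 3*V)/(4 + V)) + 32) = -2*(32 + V**2 + V*(-11 - 3*V)/(4 + V)) = -64 - 2*V**2 - 2*V*(-11 - 3*V)/(4 + V))
sqrt(46207 + j(-150)) = sqrt(46207 + 2*(-128 - 1*(-150)**2 - 1*(-150)**3 - 21*(-150))/(4 - 150)) = sqrt(46207 + 2*(-128 - 1*22500 - 1*(-3375000) + 3150)/(-146)) = sqrt(46207 + 2*(-1/146)*(-128 - 22500 + 3375000 + 3150)) = sqrt(46207 + 2*(-1/146)*3355522) = sqrt(46207 - 3355522/73) = sqrt(17589/73) = sqrt(1283997)/73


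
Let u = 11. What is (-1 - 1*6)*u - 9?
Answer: -86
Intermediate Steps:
(-1 - 1*6)*u - 9 = (-1 - 1*6)*11 - 9 = (-1 - 6)*11 - 9 = -7*11 - 9 = -77 - 9 = -86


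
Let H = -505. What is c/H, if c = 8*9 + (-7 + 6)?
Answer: -71/505 ≈ -0.14059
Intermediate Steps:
c = 71 (c = 72 - 1 = 71)
c/H = 71/(-505) = 71*(-1/505) = -71/505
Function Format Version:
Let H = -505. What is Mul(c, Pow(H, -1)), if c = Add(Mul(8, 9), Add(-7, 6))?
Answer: Rational(-71, 505) ≈ -0.14059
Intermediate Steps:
c = 71 (c = Add(72, -1) = 71)
Mul(c, Pow(H, -1)) = Mul(71, Pow(-505, -1)) = Mul(71, Rational(-1, 505)) = Rational(-71, 505)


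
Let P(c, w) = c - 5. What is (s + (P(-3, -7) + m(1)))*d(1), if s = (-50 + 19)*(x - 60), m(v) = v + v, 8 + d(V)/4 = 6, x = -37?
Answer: -24008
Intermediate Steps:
d(V) = -8 (d(V) = -32 + 4*6 = -32 + 24 = -8)
m(v) = 2*v
s = 3007 (s = (-50 + 19)*(-37 - 60) = -31*(-97) = 3007)
P(c, w) = -5 + c
(s + (P(-3, -7) + m(1)))*d(1) = (3007 + ((-5 - 3) + 2*1))*(-8) = (3007 + (-8 + 2))*(-8) = (3007 - 6)*(-8) = 3001*(-8) = -24008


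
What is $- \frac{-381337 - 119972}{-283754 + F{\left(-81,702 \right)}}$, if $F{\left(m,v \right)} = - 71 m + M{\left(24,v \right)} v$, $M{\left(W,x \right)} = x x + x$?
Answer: $\frac{501309}{346163209} \approx 0.0014482$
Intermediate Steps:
$M{\left(W,x \right)} = x + x^{2}$ ($M{\left(W,x \right)} = x^{2} + x = x + x^{2}$)
$F{\left(m,v \right)} = - 71 m + v^{2} \left(1 + v\right)$ ($F{\left(m,v \right)} = - 71 m + v \left(1 + v\right) v = - 71 m + v^{2} \left(1 + v\right)$)
$- \frac{-381337 - 119972}{-283754 + F{\left(-81,702 \right)}} = - \frac{-381337 - 119972}{-283754 - \left(-5751 - 702^{2} \left(1 + 702\right)\right)} = - \frac{-501309}{-283754 + \left(5751 + 492804 \cdot 703\right)} = - \frac{-501309}{-283754 + \left(5751 + 346441212\right)} = - \frac{-501309}{-283754 + 346446963} = - \frac{-501309}{346163209} = \left(-1\right) \left(- \frac{501309}{346163209}\right) = \frac{501309}{346163209}$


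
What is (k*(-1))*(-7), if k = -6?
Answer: -42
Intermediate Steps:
(k*(-1))*(-7) = -6*(-1)*(-7) = 6*(-7) = -42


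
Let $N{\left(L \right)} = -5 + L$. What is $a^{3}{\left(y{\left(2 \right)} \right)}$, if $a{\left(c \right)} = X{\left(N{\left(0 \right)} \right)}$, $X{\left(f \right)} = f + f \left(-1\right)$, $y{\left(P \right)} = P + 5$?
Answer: $0$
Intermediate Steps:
$y{\left(P \right)} = 5 + P$
$X{\left(f \right)} = 0$ ($X{\left(f \right)} = f - f = 0$)
$a{\left(c \right)} = 0$
$a^{3}{\left(y{\left(2 \right)} \right)} = 0^{3} = 0$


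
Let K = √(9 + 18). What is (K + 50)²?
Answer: 2527 + 300*√3 ≈ 3046.6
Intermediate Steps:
K = 3*√3 (K = √27 = 3*√3 ≈ 5.1962)
(K + 50)² = (3*√3 + 50)² = (50 + 3*√3)²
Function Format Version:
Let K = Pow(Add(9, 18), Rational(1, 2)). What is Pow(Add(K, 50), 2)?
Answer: Add(2527, Mul(300, Pow(3, Rational(1, 2)))) ≈ 3046.6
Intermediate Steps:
K = Mul(3, Pow(3, Rational(1, 2))) (K = Pow(27, Rational(1, 2)) = Mul(3, Pow(3, Rational(1, 2))) ≈ 5.1962)
Pow(Add(K, 50), 2) = Pow(Add(Mul(3, Pow(3, Rational(1, 2))), 50), 2) = Pow(Add(50, Mul(3, Pow(3, Rational(1, 2)))), 2)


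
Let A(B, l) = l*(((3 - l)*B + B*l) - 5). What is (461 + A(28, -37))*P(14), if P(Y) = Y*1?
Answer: -34468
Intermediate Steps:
P(Y) = Y
A(B, l) = l*(-5 + B*l + B*(3 - l)) (A(B, l) = l*((B*(3 - l) + B*l) - 5) = l*((B*l + B*(3 - l)) - 5) = l*(-5 + B*l + B*(3 - l)))
(461 + A(28, -37))*P(14) = (461 - 37*(-5 + 3*28))*14 = (461 - 37*(-5 + 84))*14 = (461 - 37*79)*14 = (461 - 2923)*14 = -2462*14 = -34468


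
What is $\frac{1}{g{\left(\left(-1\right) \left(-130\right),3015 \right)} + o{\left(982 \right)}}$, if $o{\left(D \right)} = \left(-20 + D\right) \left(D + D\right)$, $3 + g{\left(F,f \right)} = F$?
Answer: $\frac{1}{1889495} \approx 5.2924 \cdot 10^{-7}$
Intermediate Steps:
$g{\left(F,f \right)} = -3 + F$
$o{\left(D \right)} = 2 D \left(-20 + D\right)$ ($o{\left(D \right)} = \left(-20 + D\right) 2 D = 2 D \left(-20 + D\right)$)
$\frac{1}{g{\left(\left(-1\right) \left(-130\right),3015 \right)} + o{\left(982 \right)}} = \frac{1}{\left(-3 - -130\right) + 2 \cdot 982 \left(-20 + 982\right)} = \frac{1}{\left(-3 + 130\right) + 2 \cdot 982 \cdot 962} = \frac{1}{127 + 1889368} = \frac{1}{1889495}$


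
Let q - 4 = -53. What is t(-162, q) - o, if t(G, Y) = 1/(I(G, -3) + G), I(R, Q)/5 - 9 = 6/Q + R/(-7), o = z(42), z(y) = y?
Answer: -3325/79 ≈ -42.089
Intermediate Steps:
q = -49 (q = 4 - 53 = -49)
o = 42
I(R, Q) = 45 + 30/Q - 5*R/7 (I(R, Q) = 45 + 5*(6/Q + R/(-7)) = 45 + 5*(6/Q + R*(-⅐)) = 45 + 5*(6/Q - R/7) = 45 + (30/Q - 5*R/7) = 45 + 30/Q - 5*R/7)
t(G, Y) = 1/(35 + 2*G/7) (t(G, Y) = 1/((45 + 30/(-3) - 5*G/7) + G) = 1/((45 + 30*(-⅓) - 5*G/7) + G) = 1/((45 - 10 - 5*G/7) + G) = 1/((35 - 5*G/7) + G) = 1/(35 + 2*G/7))
t(-162, q) - o = 7/(245 + 2*(-162)) - 1*42 = 7/(245 - 324) - 42 = 7/(-79) - 42 = 7*(-1/79) - 42 = -7/79 - 42 = -3325/79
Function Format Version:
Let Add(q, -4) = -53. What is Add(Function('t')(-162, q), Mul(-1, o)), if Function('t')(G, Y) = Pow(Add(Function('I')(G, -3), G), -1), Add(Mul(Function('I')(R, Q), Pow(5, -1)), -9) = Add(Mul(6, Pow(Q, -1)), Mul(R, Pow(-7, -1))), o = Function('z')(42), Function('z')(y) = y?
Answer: Rational(-3325, 79) ≈ -42.089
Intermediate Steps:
q = -49 (q = Add(4, -53) = -49)
o = 42
Function('I')(R, Q) = Add(45, Mul(30, Pow(Q, -1)), Mul(Rational(-5, 7), R)) (Function('I')(R, Q) = Add(45, Mul(5, Add(Mul(6, Pow(Q, -1)), Mul(R, Pow(-7, -1))))) = Add(45, Mul(5, Add(Mul(6, Pow(Q, -1)), Mul(R, Rational(-1, 7))))) = Add(45, Mul(5, Add(Mul(6, Pow(Q, -1)), Mul(Rational(-1, 7), R)))) = Add(45, Add(Mul(30, Pow(Q, -1)), Mul(Rational(-5, 7), R))) = Add(45, Mul(30, Pow(Q, -1)), Mul(Rational(-5, 7), R)))
Function('t')(G, Y) = Pow(Add(35, Mul(Rational(2, 7), G)), -1) (Function('t')(G, Y) = Pow(Add(Add(45, Mul(30, Pow(-3, -1)), Mul(Rational(-5, 7), G)), G), -1) = Pow(Add(Add(45, Mul(30, Rational(-1, 3)), Mul(Rational(-5, 7), G)), G), -1) = Pow(Add(Add(45, -10, Mul(Rational(-5, 7), G)), G), -1) = Pow(Add(Add(35, Mul(Rational(-5, 7), G)), G), -1) = Pow(Add(35, Mul(Rational(2, 7), G)), -1))
Add(Function('t')(-162, q), Mul(-1, o)) = Add(Mul(7, Pow(Add(245, Mul(2, -162)), -1)), Mul(-1, 42)) = Add(Mul(7, Pow(Add(245, -324), -1)), -42) = Add(Mul(7, Pow(-79, -1)), -42) = Add(Mul(7, Rational(-1, 79)), -42) = Add(Rational(-7, 79), -42) = Rational(-3325, 79)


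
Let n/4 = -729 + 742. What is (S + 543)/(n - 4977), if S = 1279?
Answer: -1822/4925 ≈ -0.36995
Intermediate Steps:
n = 52 (n = 4*(-729 + 742) = 4*13 = 52)
(S + 543)/(n - 4977) = (1279 + 543)/(52 - 4977) = 1822/(-4925) = 1822*(-1/4925) = -1822/4925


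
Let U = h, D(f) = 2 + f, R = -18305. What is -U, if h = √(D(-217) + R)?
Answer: -2*I*√4630 ≈ -136.09*I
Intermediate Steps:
h = 2*I*√4630 (h = √((2 - 217) - 18305) = √(-215 - 18305) = √(-18520) = 2*I*√4630 ≈ 136.09*I)
U = 2*I*√4630 ≈ 136.09*I
-U = -2*I*√4630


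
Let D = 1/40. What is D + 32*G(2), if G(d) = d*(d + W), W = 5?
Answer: 17921/40 ≈ 448.02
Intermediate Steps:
G(d) = d*(5 + d) (G(d) = d*(d + 5) = d*(5 + d))
D = 1/40 ≈ 0.025000
D + 32*G(2) = 1/40 + 32*(2*(5 + 2)) = 1/40 + 32*(2*7) = 1/40 + 32*14 = 1/40 + 448 = 17921/40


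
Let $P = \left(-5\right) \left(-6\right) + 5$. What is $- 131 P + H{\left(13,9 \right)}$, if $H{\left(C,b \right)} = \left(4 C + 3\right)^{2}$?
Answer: $-1560$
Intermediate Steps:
$P = 35$ ($P = 30 + 5 = 35$)
$H{\left(C,b \right)} = \left(3 + 4 C\right)^{2}$
$- 131 P + H{\left(13,9 \right)} = \left(-131\right) 35 + \left(3 + 4 \cdot 13\right)^{2} = -4585 + \left(3 + 52\right)^{2} = -4585 + 55^{2} = -4585 + 3025 = -1560$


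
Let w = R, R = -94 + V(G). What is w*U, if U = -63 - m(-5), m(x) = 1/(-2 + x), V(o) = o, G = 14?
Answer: 35200/7 ≈ 5028.6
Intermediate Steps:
R = -80 (R = -94 + 14 = -80)
w = -80
U = -440/7 (U = -63 - 1/(-2 - 5) = -63 - 1/(-7) = -63 - 1*(-⅐) = -63 + ⅐ = -440/7 ≈ -62.857)
w*U = -80*(-440/7) = 35200/7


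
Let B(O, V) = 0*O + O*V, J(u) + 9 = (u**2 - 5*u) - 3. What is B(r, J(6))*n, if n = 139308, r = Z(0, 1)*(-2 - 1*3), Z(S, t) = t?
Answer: 4179240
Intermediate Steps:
r = -5 (r = 1*(-2 - 1*3) = 1*(-2 - 3) = 1*(-5) = -5)
J(u) = -12 + u**2 - 5*u (J(u) = -9 + ((u**2 - 5*u) - 3) = -9 + (-3 + u**2 - 5*u) = -12 + u**2 - 5*u)
B(O, V) = O*V (B(O, V) = 0 + O*V = O*V)
B(r, J(6))*n = -5*(-12 + 6**2 - 5*6)*139308 = -5*(-12 + 36 - 30)*139308 = -5*(-6)*139308 = 30*139308 = 4179240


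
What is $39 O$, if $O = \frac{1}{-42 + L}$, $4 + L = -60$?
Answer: $- \frac{39}{106} \approx -0.36792$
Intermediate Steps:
$L = -64$ ($L = -4 - 60 = -64$)
$O = - \frac{1}{106}$ ($O = \frac{1}{-42 - 64} = \frac{1}{-106} = - \frac{1}{106} \approx -0.009434$)
$39 O = 39 \left(- \frac{1}{106}\right) = - \frac{39}{106}$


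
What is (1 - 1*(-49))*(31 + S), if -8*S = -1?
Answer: 6225/4 ≈ 1556.3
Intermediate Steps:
S = 1/8 (S = -1/8*(-1) = 1/8 ≈ 0.12500)
(1 - 1*(-49))*(31 + S) = (1 - 1*(-49))*(31 + 1/8) = (1 + 49)*(249/8) = 50*(249/8) = 6225/4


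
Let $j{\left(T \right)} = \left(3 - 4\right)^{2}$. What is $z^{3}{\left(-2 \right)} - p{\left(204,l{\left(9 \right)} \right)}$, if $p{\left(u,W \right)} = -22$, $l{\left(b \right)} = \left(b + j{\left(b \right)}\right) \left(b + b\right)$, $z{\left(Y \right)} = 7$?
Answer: $365$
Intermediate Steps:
$j{\left(T \right)} = 1$ ($j{\left(T \right)} = \left(-1\right)^{2} = 1$)
$l{\left(b \right)} = 2 b \left(1 + b\right)$ ($l{\left(b \right)} = \left(b + 1\right) \left(b + b\right) = \left(1 + b\right) 2 b = 2 b \left(1 + b\right)$)
$z^{3}{\left(-2 \right)} - p{\left(204,l{\left(9 \right)} \right)} = 7^{3} - -22 = 343 + 22 = 365$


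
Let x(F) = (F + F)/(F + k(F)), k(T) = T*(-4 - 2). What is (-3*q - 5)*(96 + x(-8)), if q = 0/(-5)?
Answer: -478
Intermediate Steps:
q = 0 (q = 0*(-⅕) = 0)
k(T) = -6*T (k(T) = T*(-6) = -6*T)
x(F) = -⅖ (x(F) = (F + F)/(F - 6*F) = (2*F)/((-5*F)) = (2*F)*(-1/(5*F)) = -⅖)
(-3*q - 5)*(96 + x(-8)) = (-3*0 - 5)*(96 - ⅖) = (0 - 5)*(478/5) = -5*478/5 = -478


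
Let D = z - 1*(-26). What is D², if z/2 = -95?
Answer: 26896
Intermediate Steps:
z = -190 (z = 2*(-95) = -190)
D = -164 (D = -190 - 1*(-26) = -190 + 26 = -164)
D² = (-164)² = 26896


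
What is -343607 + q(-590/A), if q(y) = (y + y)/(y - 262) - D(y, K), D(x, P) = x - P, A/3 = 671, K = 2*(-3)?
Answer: -91302701741786/265713987 ≈ -3.4361e+5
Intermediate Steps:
K = -6
A = 2013 (A = 3*671 = 2013)
q(y) = -6 - y + 2*y/(-262 + y) (q(y) = (y + y)/(y - 262) - (y - 1*(-6)) = (2*y)/(-262 + y) - (y + 6) = 2*y/(-262 + y) - (6 + y) = 2*y/(-262 + y) + (-6 - y) = -6 - y + 2*y/(-262 + y))
-343607 + q(-590/A) = -343607 + (1572 - (-590/2013)**2 + 258*(-590/2013))/(-262 - 590/2013) = -343607 + (1572 - 1*348100/4052169 - 50740/671)/(-527996/2013) = -343607 - 2013*(1572 - 348100/4052169 - 50740/671)/527996 = -343607 - 2013/527996*6063242708/4052169 = -343607 - 1515810677/265713987 = -91302701741786/265713987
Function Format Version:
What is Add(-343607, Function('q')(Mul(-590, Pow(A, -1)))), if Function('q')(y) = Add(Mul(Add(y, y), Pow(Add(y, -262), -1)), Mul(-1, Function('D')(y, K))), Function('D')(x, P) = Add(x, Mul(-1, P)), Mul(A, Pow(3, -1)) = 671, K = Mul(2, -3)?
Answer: Rational(-91302701741786, 265713987) ≈ -3.4361e+5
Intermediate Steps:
K = -6
A = 2013 (A = Mul(3, 671) = 2013)
Function('q')(y) = Add(-6, Mul(-1, y), Mul(2, y, Pow(Add(-262, y), -1))) (Function('q')(y) = Add(Mul(Add(y, y), Pow(Add(y, -262), -1)), Mul(-1, Add(y, Mul(-1, -6)))) = Add(Mul(Mul(2, y), Pow(Add(-262, y), -1)), Mul(-1, Add(y, 6))) = Add(Mul(2, y, Pow(Add(-262, y), -1)), Mul(-1, Add(6, y))) = Add(Mul(2, y, Pow(Add(-262, y), -1)), Add(-6, Mul(-1, y))) = Add(-6, Mul(-1, y), Mul(2, y, Pow(Add(-262, y), -1))))
Add(-343607, Function('q')(Mul(-590, Pow(A, -1)))) = Add(-343607, Mul(Pow(Add(-262, Mul(-590, Pow(2013, -1))), -1), Add(1572, Mul(-1, Pow(Mul(-590, Pow(2013, -1)), 2)), Mul(258, Mul(-590, Pow(2013, -1)))))) = Add(-343607, Mul(Pow(Add(-262, Mul(-590, Rational(1, 2013))), -1), Add(1572, Mul(-1, Pow(Mul(-590, Rational(1, 2013)), 2)), Mul(258, Mul(-590, Rational(1, 2013)))))) = Add(-343607, Mul(Pow(Add(-262, Rational(-590, 2013)), -1), Add(1572, Mul(-1, Pow(Rational(-590, 2013), 2)), Mul(258, Rational(-590, 2013))))) = Add(-343607, Mul(Pow(Rational(-527996, 2013), -1), Add(1572, Mul(-1, Rational(348100, 4052169)), Rational(-50740, 671)))) = Add(-343607, Mul(Rational(-2013, 527996), Add(1572, Rational(-348100, 4052169), Rational(-50740, 671)))) = Add(-343607, Mul(Rational(-2013, 527996), Rational(6063242708, 4052169))) = Add(-343607, Rational(-1515810677, 265713987)) = Rational(-91302701741786, 265713987)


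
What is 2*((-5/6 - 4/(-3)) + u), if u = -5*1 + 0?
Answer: -9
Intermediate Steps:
u = -5 (u = -5 + 0 = -5)
2*((-5/6 - 4/(-3)) + u) = 2*((-5/6 - 4/(-3)) - 5) = 2*((-5*1/6 - 4*(-1/3)) - 5) = 2*((-5/6 + 4/3) - 5) = 2*(1/2 - 5) = 2*(-9/2) = -9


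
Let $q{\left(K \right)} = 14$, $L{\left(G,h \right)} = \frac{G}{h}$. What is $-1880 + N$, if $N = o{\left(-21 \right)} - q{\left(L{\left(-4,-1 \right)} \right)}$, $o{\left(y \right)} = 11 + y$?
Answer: $-1904$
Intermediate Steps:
$N = -24$ ($N = \left(11 - 21\right) - 14 = -10 - 14 = -24$)
$-1880 + N = -1880 - 24 = -1904$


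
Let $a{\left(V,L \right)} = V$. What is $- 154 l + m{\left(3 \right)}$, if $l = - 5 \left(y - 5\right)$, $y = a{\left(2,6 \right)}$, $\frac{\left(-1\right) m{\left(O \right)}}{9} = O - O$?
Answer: $-2310$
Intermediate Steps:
$m{\left(O \right)} = 0$ ($m{\left(O \right)} = - 9 \left(O - O\right) = \left(-9\right) 0 = 0$)
$y = 2$
$l = 15$ ($l = - 5 \left(2 - 5\right) = \left(-5\right) \left(-3\right) = 15$)
$- 154 l + m{\left(3 \right)} = \left(-154\right) 15 + 0 = -2310 + 0 = -2310$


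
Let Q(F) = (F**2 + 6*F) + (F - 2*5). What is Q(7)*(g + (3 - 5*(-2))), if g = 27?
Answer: 3520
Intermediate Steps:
Q(F) = -10 + F**2 + 7*F (Q(F) = (F**2 + 6*F) + (F - 10) = (F**2 + 6*F) + (-10 + F) = -10 + F**2 + 7*F)
Q(7)*(g + (3 - 5*(-2))) = (-10 + 7**2 + 7*7)*(27 + (3 - 5*(-2))) = (-10 + 49 + 49)*(27 + (3 + 10)) = 88*(27 + 13) = 88*40 = 3520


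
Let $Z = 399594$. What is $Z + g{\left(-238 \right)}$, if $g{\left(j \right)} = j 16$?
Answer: $395786$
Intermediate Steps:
$g{\left(j \right)} = 16 j$
$Z + g{\left(-238 \right)} = 399594 + 16 \left(-238\right) = 399594 - 3808 = 395786$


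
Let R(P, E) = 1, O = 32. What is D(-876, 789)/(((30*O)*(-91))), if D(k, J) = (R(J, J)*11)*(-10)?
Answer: 11/8736 ≈ 0.0012592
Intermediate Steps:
D(k, J) = -110 (D(k, J) = (1*11)*(-10) = 11*(-10) = -110)
D(-876, 789)/(((30*O)*(-91))) = -110/((30*32)*(-91)) = -110/(960*(-91)) = -110/(-87360) = -110*(-1/87360) = 11/8736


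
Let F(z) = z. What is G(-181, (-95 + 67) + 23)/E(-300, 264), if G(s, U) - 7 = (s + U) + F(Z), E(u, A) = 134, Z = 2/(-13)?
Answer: -2329/1742 ≈ -1.3370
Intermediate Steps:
Z = -2/13 (Z = 2*(-1/13) = -2/13 ≈ -0.15385)
G(s, U) = 89/13 + U + s (G(s, U) = 7 + ((s + U) - 2/13) = 7 + ((U + s) - 2/13) = 7 + (-2/13 + U + s) = 89/13 + U + s)
G(-181, (-95 + 67) + 23)/E(-300, 264) = (89/13 + ((-95 + 67) + 23) - 181)/134 = (89/13 + (-28 + 23) - 181)*(1/134) = (89/13 - 5 - 181)*(1/134) = -2329/13*1/134 = -2329/1742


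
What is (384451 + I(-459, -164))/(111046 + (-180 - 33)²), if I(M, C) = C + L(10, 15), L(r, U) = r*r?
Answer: 384387/156415 ≈ 2.4575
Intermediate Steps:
L(r, U) = r²
I(M, C) = 100 + C (I(M, C) = C + 10² = C + 100 = 100 + C)
(384451 + I(-459, -164))/(111046 + (-180 - 33)²) = (384451 + (100 - 164))/(111046 + (-180 - 33)²) = (384451 - 64)/(111046 + (-213)²) = 384387/(111046 + 45369) = 384387/156415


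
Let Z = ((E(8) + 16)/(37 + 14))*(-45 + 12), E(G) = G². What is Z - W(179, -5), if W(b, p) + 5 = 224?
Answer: -4603/17 ≈ -270.76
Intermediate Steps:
W(b, p) = 219 (W(b, p) = -5 + 224 = 219)
Z = -880/17 (Z = ((8² + 16)/(37 + 14))*(-45 + 12) = ((64 + 16)/51)*(-33) = (80*(1/51))*(-33) = (80/51)*(-33) = -880/17 ≈ -51.765)
Z - W(179, -5) = -880/17 - 1*219 = -880/17 - 219 = -4603/17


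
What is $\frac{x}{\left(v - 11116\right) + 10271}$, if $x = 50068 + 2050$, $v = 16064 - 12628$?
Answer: $\frac{52118}{2591} \approx 20.115$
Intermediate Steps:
$v = 3436$
$x = 52118$
$\frac{x}{\left(v - 11116\right) + 10271} = \frac{52118}{\left(3436 - 11116\right) + 10271} = \frac{52118}{-7680 + 10271} = \frac{52118}{2591}$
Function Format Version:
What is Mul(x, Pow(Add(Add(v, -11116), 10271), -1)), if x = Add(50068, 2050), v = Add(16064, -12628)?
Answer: Rational(52118, 2591) ≈ 20.115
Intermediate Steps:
v = 3436
x = 52118
Mul(x, Pow(Add(Add(v, -11116), 10271), -1)) = Mul(52118, Pow(Add(Add(3436, -11116), 10271), -1)) = Mul(52118, Pow(Add(-7680, 10271), -1)) = Mul(52118, Pow(2591, -1)) = Mul(52118, Rational(1, 2591)) = Rational(52118, 2591)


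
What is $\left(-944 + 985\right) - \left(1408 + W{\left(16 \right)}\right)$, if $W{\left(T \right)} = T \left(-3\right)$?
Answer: $-1319$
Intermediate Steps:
$W{\left(T \right)} = - 3 T$
$\left(-944 + 985\right) - \left(1408 + W{\left(16 \right)}\right) = \left(-944 + 985\right) - \left(1408 - 48\right) = 41 - 1360 = -1319$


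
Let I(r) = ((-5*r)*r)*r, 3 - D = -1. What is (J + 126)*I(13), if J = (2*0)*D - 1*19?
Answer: -1175395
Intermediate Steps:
D = 4 (D = 3 - 1*(-1) = 3 + 1 = 4)
I(r) = -5*r³ (I(r) = (-5*r²)*r = -5*r³)
J = -19 (J = (2*0)*4 - 1*19 = 0*4 - 19 = 0 - 19 = -19)
(J + 126)*I(13) = (-19 + 126)*(-5*13³) = 107*(-5*2197) = 107*(-10985) = -1175395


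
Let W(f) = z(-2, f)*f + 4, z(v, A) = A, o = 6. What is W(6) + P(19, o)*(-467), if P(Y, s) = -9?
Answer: 4243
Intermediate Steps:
W(f) = 4 + f² (W(f) = f*f + 4 = f² + 4 = 4 + f²)
W(6) + P(19, o)*(-467) = (4 + 6²) - 9*(-467) = (4 + 36) + 4203 = 40 + 4203 = 4243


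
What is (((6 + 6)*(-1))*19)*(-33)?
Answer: 7524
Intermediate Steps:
(((6 + 6)*(-1))*19)*(-33) = ((12*(-1))*19)*(-33) = -12*19*(-33) = -228*(-33) = 7524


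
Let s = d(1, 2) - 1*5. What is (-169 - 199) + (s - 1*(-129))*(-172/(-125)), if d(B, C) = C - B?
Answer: -196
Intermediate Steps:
s = -4 (s = (2 - 1*1) - 1*5 = (2 - 1) - 5 = 1 - 5 = -4)
(-169 - 199) + (s - 1*(-129))*(-172/(-125)) = (-169 - 199) + (-4 - 1*(-129))*(-172/(-125)) = -368 + (-4 + 129)*(-172*(-1/125)) = -368 + 125*(172/125) = -368 + 172 = -196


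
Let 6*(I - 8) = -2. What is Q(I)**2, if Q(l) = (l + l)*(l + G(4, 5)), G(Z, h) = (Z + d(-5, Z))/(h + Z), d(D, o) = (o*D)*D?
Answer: 63329764/729 ≈ 86872.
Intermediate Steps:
I = 23/3 (I = 8 + (1/6)*(-2) = 8 - 1/3 = 23/3 ≈ 7.6667)
d(D, o) = o*D**2 (d(D, o) = (D*o)*D = o*D**2)
G(Z, h) = 26*Z/(Z + h) (G(Z, h) = (Z + Z*(-5)**2)/(h + Z) = (Z + Z*25)/(Z + h) = (Z + 25*Z)/(Z + h) = (26*Z)/(Z + h) = 26*Z/(Z + h))
Q(l) = 2*l*(104/9 + l) (Q(l) = (l + l)*(l + 26*4/(4 + 5)) = (2*l)*(l + 26*4/9) = (2*l)*(l + 26*4*(1/9)) = (2*l)*(l + 104/9) = (2*l)*(104/9 + l) = 2*l*(104/9 + l))
Q(I)**2 = ((2/9)*(23/3)*(104 + 9*(23/3)))**2 = ((2/9)*(23/3)*(104 + 69))**2 = ((2/9)*(23/3)*173)**2 = (7958/27)**2 = 63329764/729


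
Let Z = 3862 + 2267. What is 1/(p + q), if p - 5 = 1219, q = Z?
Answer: 1/7353 ≈ 0.00013600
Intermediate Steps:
Z = 6129
q = 6129
p = 1224 (p = 5 + 1219 = 1224)
1/(p + q) = 1/(1224 + 6129) = 1/7353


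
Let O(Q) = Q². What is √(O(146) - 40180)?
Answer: 12*I*√131 ≈ 137.35*I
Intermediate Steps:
√(O(146) - 40180) = √(146² - 40180) = √(21316 - 40180) = √(-18864) = 12*I*√131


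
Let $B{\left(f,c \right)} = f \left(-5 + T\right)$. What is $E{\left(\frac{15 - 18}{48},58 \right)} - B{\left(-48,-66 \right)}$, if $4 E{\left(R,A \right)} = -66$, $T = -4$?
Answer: $- \frac{897}{2} \approx -448.5$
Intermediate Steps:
$E{\left(R,A \right)} = - \frac{33}{2}$ ($E{\left(R,A \right)} = \frac{1}{4} \left(-66\right) = - \frac{33}{2}$)
$B{\left(f,c \right)} = - 9 f$ ($B{\left(f,c \right)} = f \left(-5 - 4\right) = f \left(-9\right) = - 9 f$)
$E{\left(\frac{15 - 18}{48},58 \right)} - B{\left(-48,-66 \right)} = - \frac{33}{2} - \left(-9\right) \left(-48\right) = - \frac{33}{2} - 432 = - \frac{897}{2}$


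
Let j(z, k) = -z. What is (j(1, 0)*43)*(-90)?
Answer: 3870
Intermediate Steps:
(j(1, 0)*43)*(-90) = (-1*1*43)*(-90) = -1*43*(-90) = -43*(-90) = 3870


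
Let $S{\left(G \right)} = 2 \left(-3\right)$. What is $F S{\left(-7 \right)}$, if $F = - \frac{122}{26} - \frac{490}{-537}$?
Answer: $\frac{52774}{2327} \approx 22.679$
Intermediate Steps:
$F = - \frac{26387}{6981}$ ($F = \left(-122\right) \frac{1}{26} - - \frac{490}{537} = - \frac{61}{13} + \frac{490}{537} = - \frac{26387}{6981} \approx -3.7798$)
$S{\left(G \right)} = -6$
$F S{\left(-7 \right)} = \left(- \frac{26387}{6981}\right) \left(-6\right) = \frac{52774}{2327}$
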